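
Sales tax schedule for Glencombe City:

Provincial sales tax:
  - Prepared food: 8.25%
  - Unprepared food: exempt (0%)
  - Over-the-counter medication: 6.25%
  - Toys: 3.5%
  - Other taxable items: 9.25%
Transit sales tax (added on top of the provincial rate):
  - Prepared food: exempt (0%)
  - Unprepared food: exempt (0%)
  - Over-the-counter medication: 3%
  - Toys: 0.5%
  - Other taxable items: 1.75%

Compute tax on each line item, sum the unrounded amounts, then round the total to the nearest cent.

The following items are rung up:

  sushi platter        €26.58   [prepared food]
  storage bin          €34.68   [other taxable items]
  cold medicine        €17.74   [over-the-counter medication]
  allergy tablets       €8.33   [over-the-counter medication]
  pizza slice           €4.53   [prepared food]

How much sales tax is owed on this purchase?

€8.79

Sushi platter €26.58: prepared food → 8.25% + 0% transit = 8.25% → €2.19285
Storage bin €34.68: other taxable items → 9.25% + 1.75% transit = 11% → €3.8148
Cold medicine €17.74: over-the-counter medication → 6.25% + 3% transit = 9.25% → €1.64095
Allergy tablets €8.33: over-the-counter medication → 6.25% + 3% transit = 9.25% → €0.770525
Pizza slice €4.53: prepared food → 8.25% + 0% transit = 8.25% → €0.373725
Unrounded tax sum = €8.79285 → €8.79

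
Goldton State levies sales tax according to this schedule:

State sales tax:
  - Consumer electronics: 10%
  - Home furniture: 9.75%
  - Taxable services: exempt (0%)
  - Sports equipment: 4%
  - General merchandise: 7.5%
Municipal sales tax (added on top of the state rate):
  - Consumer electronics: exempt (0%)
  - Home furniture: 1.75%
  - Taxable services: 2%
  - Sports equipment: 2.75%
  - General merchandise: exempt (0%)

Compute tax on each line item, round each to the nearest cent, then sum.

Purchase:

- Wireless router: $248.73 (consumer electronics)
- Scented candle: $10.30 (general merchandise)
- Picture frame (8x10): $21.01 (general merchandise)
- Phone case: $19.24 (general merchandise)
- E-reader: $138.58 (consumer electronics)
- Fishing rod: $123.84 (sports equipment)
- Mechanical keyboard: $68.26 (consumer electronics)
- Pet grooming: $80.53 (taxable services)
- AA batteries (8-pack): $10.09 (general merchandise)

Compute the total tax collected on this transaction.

$60.08

Wireless router $248.73: consumer electronics → 10% + 0% municipal = 10% → $24.87
Scented candle $10.30: general merchandise → 7.5% + 0% municipal = 7.5% → $0.77
Picture frame (8x10) $21.01: general merchandise → 7.5% + 0% municipal = 7.5% → $1.58
Phone case $19.24: general merchandise → 7.5% + 0% municipal = 7.5% → $1.44
E-reader $138.58: consumer electronics → 10% + 0% municipal = 10% → $13.86
Fishing rod $123.84: sports equipment → 4% + 2.75% municipal = 6.75% → $8.36
Mechanical keyboard $68.26: consumer electronics → 10% + 0% municipal = 10% → $6.83
Pet grooming $80.53: taxable services → 0% + 2% municipal = 2% → $1.61
AA batteries (8-pack) $10.09: general merchandise → 7.5% + 0% municipal = 7.5% → $0.76
Total tax = $24.87 + $0.77 + $1.58 + $1.44 + $13.86 + $8.36 + $6.83 + $1.61 + $0.76 = $60.08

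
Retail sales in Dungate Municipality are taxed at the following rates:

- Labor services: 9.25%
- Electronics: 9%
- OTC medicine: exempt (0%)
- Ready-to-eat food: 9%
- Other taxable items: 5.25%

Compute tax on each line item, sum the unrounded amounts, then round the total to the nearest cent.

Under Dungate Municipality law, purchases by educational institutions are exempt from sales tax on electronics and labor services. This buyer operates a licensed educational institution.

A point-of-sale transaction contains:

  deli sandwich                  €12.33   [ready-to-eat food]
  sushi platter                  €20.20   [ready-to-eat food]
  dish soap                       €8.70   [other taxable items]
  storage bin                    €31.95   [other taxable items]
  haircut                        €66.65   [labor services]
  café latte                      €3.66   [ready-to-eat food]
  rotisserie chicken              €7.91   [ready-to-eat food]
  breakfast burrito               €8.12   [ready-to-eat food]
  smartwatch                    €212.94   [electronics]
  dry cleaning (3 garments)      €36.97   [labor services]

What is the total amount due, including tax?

€416.26

Deli sandwich €12.33: ready-to-eat food → 9% → €1.1097
Sushi platter €20.20: ready-to-eat food → 9% → €1.818
Dish soap €8.70: other taxable items → 5.25% → €0.45675
Storage bin €31.95: other taxable items → 5.25% → €1.677375
Haircut €66.65: labor services, buyer-exempt → 0% → €0.00
Café latte €3.66: ready-to-eat food → 9% → €0.3294
Rotisserie chicken €7.91: ready-to-eat food → 9% → €0.7119
Breakfast burrito €8.12: ready-to-eat food → 9% → €0.7308
Smartwatch €212.94: electronics, buyer-exempt → 0% → €0.00
Dry cleaning (3 garments) €36.97: labor services, buyer-exempt → 0% → €0.00
Subtotal = €409.43; unrounded tax = €6.833925 → €6.83; total due = €416.26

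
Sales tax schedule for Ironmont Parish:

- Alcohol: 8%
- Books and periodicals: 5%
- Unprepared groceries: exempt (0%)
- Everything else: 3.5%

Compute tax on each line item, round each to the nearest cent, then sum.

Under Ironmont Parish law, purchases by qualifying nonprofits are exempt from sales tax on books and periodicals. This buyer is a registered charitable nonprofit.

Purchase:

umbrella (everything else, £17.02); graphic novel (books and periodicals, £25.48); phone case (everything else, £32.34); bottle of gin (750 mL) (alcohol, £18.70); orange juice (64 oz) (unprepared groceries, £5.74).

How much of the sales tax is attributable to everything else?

Umbrella £17.02: everything else → 3.5% → £0.60
Phone case £32.34: everything else → 3.5% → £1.13
Tax on everything else = £0.60 + £1.13 = £1.73

£1.73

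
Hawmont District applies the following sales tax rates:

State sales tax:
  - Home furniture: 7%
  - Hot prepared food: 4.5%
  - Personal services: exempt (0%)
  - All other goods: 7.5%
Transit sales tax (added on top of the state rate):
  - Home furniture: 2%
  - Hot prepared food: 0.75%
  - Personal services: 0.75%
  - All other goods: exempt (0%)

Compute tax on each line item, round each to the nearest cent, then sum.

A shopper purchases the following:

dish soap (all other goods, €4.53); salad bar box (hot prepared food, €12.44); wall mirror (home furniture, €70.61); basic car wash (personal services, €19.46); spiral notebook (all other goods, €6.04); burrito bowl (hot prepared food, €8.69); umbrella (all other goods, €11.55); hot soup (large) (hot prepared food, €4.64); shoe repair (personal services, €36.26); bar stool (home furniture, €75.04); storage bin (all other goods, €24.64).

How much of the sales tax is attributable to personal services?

€0.42

Basic car wash €19.46: personal services → 0% + 0.75% transit = 0.75% → €0.15
Shoe repair €36.26: personal services → 0% + 0.75% transit = 0.75% → €0.27
Tax on personal services = €0.15 + €0.27 = €0.42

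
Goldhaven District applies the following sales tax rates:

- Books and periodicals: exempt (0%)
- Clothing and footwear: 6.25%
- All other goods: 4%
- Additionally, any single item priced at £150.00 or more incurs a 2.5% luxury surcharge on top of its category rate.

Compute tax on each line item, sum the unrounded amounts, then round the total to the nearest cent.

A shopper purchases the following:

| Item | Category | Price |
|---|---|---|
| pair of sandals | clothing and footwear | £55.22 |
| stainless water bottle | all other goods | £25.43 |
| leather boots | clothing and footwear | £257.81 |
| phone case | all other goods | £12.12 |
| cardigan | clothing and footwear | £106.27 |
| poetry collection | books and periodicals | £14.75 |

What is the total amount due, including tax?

£505.75

Pair of sandals £55.22: clothing and footwear → 6.25% → £3.45125
Stainless water bottle £25.43: all other goods → 4% → £1.0172
Leather boots £257.81: clothing and footwear → 6.25% + 2.5% surcharge = 8.75% → £22.558375
Phone case £12.12: all other goods → 4% → £0.4848
Cardigan £106.27: clothing and footwear → 6.25% → £6.641875
Poetry collection £14.75: books and periodicals → 0% → £0.00
Subtotal = £471.60; unrounded tax = £34.1535 → £34.15; total due = £505.75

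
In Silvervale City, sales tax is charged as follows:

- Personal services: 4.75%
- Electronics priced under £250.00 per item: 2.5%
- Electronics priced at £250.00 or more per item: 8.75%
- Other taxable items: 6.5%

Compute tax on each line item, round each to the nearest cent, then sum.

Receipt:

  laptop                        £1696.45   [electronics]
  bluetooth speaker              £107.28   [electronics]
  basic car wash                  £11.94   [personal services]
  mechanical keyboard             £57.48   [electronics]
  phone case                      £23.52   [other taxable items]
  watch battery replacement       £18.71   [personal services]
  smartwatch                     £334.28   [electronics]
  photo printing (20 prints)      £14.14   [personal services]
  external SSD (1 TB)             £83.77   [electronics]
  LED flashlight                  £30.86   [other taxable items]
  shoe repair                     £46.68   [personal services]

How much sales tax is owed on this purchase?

Laptop £1696.45: electronics, £250.00 or more → 8.75% → £148.44
Bluetooth speaker £107.28: electronics, under £250.00 → 2.5% → £2.68
Basic car wash £11.94: personal services → 4.75% → £0.57
Mechanical keyboard £57.48: electronics, under £250.00 → 2.5% → £1.44
Phone case £23.52: other taxable items → 6.5% → £1.53
Watch battery replacement £18.71: personal services → 4.75% → £0.89
Smartwatch £334.28: electronics, £250.00 or more → 8.75% → £29.25
Photo printing (20 prints) £14.14: personal services → 4.75% → £0.67
External SSD (1 TB) £83.77: electronics, under £250.00 → 2.5% → £2.09
LED flashlight £30.86: other taxable items → 6.5% → £2.01
Shoe repair £46.68: personal services → 4.75% → £2.22
Total tax = £148.44 + £2.68 + £0.57 + £1.44 + £1.53 + £0.89 + £29.25 + £0.67 + £2.09 + £2.01 + £2.22 = £191.79

£191.79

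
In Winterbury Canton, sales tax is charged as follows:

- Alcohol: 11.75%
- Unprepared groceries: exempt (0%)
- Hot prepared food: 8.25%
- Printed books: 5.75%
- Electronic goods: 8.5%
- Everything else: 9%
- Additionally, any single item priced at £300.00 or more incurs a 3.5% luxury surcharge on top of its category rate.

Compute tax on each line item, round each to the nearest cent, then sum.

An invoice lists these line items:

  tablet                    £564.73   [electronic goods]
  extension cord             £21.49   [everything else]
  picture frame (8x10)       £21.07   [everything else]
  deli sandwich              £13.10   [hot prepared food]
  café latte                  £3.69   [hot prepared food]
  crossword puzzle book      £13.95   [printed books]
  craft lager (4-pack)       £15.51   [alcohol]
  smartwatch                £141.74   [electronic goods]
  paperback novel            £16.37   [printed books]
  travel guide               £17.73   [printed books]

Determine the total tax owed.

£89.61

Tablet £564.73: electronic goods → 8.5% + 3.5% surcharge = 12% → £67.77
Extension cord £21.49: everything else → 9% → £1.93
Picture frame (8x10) £21.07: everything else → 9% → £1.90
Deli sandwich £13.10: hot prepared food → 8.25% → £1.08
Café latte £3.69: hot prepared food → 8.25% → £0.30
Crossword puzzle book £13.95: printed books → 5.75% → £0.80
Craft lager (4-pack) £15.51: alcohol → 11.75% → £1.82
Smartwatch £141.74: electronic goods → 8.5% → £12.05
Paperback novel £16.37: printed books → 5.75% → £0.94
Travel guide £17.73: printed books → 5.75% → £1.02
Total tax = £67.77 + £1.93 + £1.90 + £1.08 + £0.30 + £0.80 + £1.82 + £12.05 + £0.94 + £1.02 = £89.61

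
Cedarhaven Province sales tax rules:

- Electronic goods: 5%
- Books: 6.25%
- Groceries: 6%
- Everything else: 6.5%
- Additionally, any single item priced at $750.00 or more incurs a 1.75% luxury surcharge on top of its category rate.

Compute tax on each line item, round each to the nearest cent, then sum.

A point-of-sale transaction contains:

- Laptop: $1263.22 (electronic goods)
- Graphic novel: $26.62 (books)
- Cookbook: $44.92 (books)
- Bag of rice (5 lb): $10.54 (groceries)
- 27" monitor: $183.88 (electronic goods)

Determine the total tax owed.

Laptop $1263.22: electronic goods → 5% + 1.75% surcharge = 6.75% → $85.27
Graphic novel $26.62: books → 6.25% → $1.66
Cookbook $44.92: books → 6.25% → $2.81
Bag of rice (5 lb) $10.54: groceries → 6% → $0.63
27" monitor $183.88: electronic goods → 5% → $9.19
Total tax = $85.27 + $1.66 + $2.81 + $0.63 + $9.19 = $99.56

$99.56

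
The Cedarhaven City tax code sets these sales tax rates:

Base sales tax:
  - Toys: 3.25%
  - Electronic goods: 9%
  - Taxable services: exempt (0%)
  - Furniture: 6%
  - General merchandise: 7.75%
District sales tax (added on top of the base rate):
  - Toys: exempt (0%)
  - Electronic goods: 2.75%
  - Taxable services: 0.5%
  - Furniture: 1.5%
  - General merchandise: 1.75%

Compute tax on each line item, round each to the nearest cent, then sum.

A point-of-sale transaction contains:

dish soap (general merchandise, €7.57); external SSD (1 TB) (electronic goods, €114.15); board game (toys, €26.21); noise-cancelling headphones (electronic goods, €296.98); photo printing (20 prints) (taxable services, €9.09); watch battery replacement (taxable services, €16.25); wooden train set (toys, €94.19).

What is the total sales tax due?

Dish soap €7.57: general merchandise → 7.75% + 1.75% district = 9.5% → €0.72
External SSD (1 TB) €114.15: electronic goods → 9% + 2.75% district = 11.75% → €13.41
Board game €26.21: toys → 3.25% + 0% district = 3.25% → €0.85
Noise-cancelling headphones €296.98: electronic goods → 9% + 2.75% district = 11.75% → €34.90
Photo printing (20 prints) €9.09: taxable services → 0% + 0.5% district = 0.5% → €0.05
Watch battery replacement €16.25: taxable services → 0% + 0.5% district = 0.5% → €0.08
Wooden train set €94.19: toys → 3.25% + 0% district = 3.25% → €3.06
Total tax = €0.72 + €13.41 + €0.85 + €34.90 + €0.05 + €0.08 + €3.06 = €53.07

€53.07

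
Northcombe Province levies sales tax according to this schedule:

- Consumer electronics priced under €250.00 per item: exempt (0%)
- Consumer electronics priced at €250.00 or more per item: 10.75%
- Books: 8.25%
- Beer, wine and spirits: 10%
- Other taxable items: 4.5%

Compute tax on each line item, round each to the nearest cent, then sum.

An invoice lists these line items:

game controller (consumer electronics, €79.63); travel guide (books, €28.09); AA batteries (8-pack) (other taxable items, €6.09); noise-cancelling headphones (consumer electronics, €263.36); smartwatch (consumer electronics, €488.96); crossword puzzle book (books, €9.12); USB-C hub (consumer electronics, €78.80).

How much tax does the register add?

€84.21

Game controller €79.63: consumer electronics, under €250.00 → 0% → €0.00
Travel guide €28.09: books → 8.25% → €2.32
AA batteries (8-pack) €6.09: other taxable items → 4.5% → €0.27
Noise-cancelling headphones €263.36: consumer electronics, €250.00 or more → 10.75% → €28.31
Smartwatch €488.96: consumer electronics, €250.00 or more → 10.75% → €52.56
Crossword puzzle book €9.12: books → 8.25% → €0.75
USB-C hub €78.80: consumer electronics, under €250.00 → 0% → €0.00
Total tax = €2.32 + €0.27 + €28.31 + €52.56 + €0.75 = €84.21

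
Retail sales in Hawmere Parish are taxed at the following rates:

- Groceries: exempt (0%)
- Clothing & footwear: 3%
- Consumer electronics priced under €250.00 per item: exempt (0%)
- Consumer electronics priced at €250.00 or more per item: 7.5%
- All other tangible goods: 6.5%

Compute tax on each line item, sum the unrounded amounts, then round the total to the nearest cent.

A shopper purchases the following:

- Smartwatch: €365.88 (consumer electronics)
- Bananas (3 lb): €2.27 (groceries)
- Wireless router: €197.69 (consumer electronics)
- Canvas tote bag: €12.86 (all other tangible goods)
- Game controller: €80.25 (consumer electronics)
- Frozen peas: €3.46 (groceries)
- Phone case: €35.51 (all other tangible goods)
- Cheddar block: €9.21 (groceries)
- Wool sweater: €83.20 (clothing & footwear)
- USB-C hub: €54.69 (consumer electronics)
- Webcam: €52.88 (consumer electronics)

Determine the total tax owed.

€33.08

Smartwatch €365.88: consumer electronics, €250.00 or more → 7.5% → €27.441
Bananas (3 lb) €2.27: groceries → 0% → €0.00
Wireless router €197.69: consumer electronics, under €250.00 → 0% → €0.00
Canvas tote bag €12.86: all other tangible goods → 6.5% → €0.8359
Game controller €80.25: consumer electronics, under €250.00 → 0% → €0.00
Frozen peas €3.46: groceries → 0% → €0.00
Phone case €35.51: all other tangible goods → 6.5% → €2.30815
Cheddar block €9.21: groceries → 0% → €0.00
Wool sweater €83.20: clothing & footwear → 3% → €2.496
USB-C hub €54.69: consumer electronics, under €250.00 → 0% → €0.00
Webcam €52.88: consumer electronics, under €250.00 → 0% → €0.00
Unrounded tax sum = €33.08105 → €33.08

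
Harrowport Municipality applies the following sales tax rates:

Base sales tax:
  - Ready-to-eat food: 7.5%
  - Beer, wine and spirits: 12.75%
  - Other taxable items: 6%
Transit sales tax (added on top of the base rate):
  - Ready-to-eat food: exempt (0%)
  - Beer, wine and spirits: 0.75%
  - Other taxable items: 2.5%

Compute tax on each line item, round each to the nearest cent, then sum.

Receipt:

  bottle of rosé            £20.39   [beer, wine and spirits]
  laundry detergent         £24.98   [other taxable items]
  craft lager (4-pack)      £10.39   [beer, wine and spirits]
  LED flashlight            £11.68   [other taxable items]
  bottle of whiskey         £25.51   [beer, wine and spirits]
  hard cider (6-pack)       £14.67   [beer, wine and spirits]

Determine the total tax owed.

Bottle of rosé £20.39: beer, wine and spirits → 12.75% + 0.75% transit = 13.5% → £2.75
Laundry detergent £24.98: other taxable items → 6% + 2.5% transit = 8.5% → £2.12
Craft lager (4-pack) £10.39: beer, wine and spirits → 12.75% + 0.75% transit = 13.5% → £1.40
LED flashlight £11.68: other taxable items → 6% + 2.5% transit = 8.5% → £0.99
Bottle of whiskey £25.51: beer, wine and spirits → 12.75% + 0.75% transit = 13.5% → £3.44
Hard cider (6-pack) £14.67: beer, wine and spirits → 12.75% + 0.75% transit = 13.5% → £1.98
Total tax = £2.75 + £2.12 + £1.40 + £0.99 + £3.44 + £1.98 = £12.68

£12.68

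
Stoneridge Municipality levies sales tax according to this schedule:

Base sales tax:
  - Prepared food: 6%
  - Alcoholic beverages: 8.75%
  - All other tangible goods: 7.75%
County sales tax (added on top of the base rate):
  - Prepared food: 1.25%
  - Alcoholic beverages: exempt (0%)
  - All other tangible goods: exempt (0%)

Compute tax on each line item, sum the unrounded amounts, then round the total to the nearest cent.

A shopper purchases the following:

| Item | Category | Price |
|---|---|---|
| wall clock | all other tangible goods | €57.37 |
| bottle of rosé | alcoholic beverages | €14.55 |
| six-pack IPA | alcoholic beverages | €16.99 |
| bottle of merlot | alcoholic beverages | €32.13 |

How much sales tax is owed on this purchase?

Wall clock €57.37: all other tangible goods → 7.75% + 0% county = 7.75% → €4.446175
Bottle of rosé €14.55: alcoholic beverages → 8.75% + 0% county = 8.75% → €1.273125
Six-pack IPA €16.99: alcoholic beverages → 8.75% + 0% county = 8.75% → €1.486625
Bottle of merlot €32.13: alcoholic beverages → 8.75% + 0% county = 8.75% → €2.811375
Unrounded tax sum = €10.0173 → €10.02

€10.02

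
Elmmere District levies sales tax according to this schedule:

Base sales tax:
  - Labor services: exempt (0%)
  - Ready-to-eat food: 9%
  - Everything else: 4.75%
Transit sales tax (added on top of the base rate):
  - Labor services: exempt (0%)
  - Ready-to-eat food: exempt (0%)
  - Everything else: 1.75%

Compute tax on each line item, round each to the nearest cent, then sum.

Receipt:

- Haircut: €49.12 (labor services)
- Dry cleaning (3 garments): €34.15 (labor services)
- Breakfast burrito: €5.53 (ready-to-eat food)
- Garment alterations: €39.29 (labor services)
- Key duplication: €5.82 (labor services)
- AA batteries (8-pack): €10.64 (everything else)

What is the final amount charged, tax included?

Haircut €49.12: labor services → 0% + 0% transit = 0% → €0.00
Dry cleaning (3 garments) €34.15: labor services → 0% + 0% transit = 0% → €0.00
Breakfast burrito €5.53: ready-to-eat food → 9% + 0% transit = 9% → €0.50
Garment alterations €39.29: labor services → 0% + 0% transit = 0% → €0.00
Key duplication €5.82: labor services → 0% + 0% transit = 0% → €0.00
AA batteries (8-pack) €10.64: everything else → 4.75% + 1.75% transit = 6.5% → €0.69
Subtotal = €144.55; tax = €1.19; total due = €145.74

€145.74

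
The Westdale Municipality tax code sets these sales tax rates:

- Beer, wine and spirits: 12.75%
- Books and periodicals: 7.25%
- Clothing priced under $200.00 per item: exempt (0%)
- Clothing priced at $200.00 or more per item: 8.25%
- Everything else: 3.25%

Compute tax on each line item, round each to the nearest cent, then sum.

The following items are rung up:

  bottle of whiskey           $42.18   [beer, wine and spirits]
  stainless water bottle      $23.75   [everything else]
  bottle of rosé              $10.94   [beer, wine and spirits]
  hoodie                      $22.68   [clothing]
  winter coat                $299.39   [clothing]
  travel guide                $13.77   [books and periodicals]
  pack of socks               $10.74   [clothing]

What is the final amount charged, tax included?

$456.69

Bottle of whiskey $42.18: beer, wine and spirits → 12.75% → $5.38
Stainless water bottle $23.75: everything else → 3.25% → $0.77
Bottle of rosé $10.94: beer, wine and spirits → 12.75% → $1.39
Hoodie $22.68: clothing, under $200.00 → 0% → $0.00
Winter coat $299.39: clothing, $200.00 or more → 8.25% → $24.70
Travel guide $13.77: books and periodicals → 7.25% → $1.00
Pack of socks $10.74: clothing, under $200.00 → 0% → $0.00
Subtotal = $423.45; tax = $33.24; total due = $456.69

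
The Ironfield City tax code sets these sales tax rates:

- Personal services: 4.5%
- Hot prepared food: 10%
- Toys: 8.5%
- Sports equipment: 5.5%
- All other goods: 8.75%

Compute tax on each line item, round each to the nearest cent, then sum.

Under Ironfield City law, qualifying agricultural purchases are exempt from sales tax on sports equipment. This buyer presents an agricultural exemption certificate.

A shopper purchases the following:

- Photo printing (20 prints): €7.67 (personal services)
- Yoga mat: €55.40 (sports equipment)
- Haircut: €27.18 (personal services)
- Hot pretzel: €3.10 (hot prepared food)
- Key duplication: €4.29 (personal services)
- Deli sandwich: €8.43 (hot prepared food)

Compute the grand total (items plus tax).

€108.98

Photo printing (20 prints) €7.67: personal services → 4.5% → €0.35
Yoga mat €55.40: sports equipment, buyer-exempt → 0% → €0.00
Haircut €27.18: personal services → 4.5% → €1.22
Hot pretzel €3.10: hot prepared food → 10% → €0.31
Key duplication €4.29: personal services → 4.5% → €0.19
Deli sandwich €8.43: hot prepared food → 10% → €0.84
Subtotal = €106.07; tax = €2.91; total due = €108.98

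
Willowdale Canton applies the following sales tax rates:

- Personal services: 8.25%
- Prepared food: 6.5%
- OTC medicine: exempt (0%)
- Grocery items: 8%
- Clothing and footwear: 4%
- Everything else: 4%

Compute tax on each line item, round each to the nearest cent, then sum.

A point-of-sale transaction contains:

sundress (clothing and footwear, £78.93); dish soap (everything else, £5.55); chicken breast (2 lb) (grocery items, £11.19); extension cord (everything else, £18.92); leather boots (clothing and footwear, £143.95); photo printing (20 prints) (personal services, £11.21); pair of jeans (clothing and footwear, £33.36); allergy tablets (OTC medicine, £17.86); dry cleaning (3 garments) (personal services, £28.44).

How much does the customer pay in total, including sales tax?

£364.81

Sundress £78.93: clothing and footwear → 4% → £3.16
Dish soap £5.55: everything else → 4% → £0.22
Chicken breast (2 lb) £11.19: grocery items → 8% → £0.90
Extension cord £18.92: everything else → 4% → £0.76
Leather boots £143.95: clothing and footwear → 4% → £5.76
Photo printing (20 prints) £11.21: personal services → 8.25% → £0.92
Pair of jeans £33.36: clothing and footwear → 4% → £1.33
Allergy tablets £17.86: OTC medicine → 0% → £0.00
Dry cleaning (3 garments) £28.44: personal services → 8.25% → £2.35
Subtotal = £349.41; tax = £15.40; total due = £364.81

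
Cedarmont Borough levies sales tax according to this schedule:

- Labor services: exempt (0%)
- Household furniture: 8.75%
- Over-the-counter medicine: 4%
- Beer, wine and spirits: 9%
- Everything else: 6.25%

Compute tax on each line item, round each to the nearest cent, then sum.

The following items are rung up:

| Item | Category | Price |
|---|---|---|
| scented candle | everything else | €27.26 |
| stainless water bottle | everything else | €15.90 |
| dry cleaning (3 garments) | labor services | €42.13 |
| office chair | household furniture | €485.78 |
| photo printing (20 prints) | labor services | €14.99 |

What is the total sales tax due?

€45.20

Scented candle €27.26: everything else → 6.25% → €1.70
Stainless water bottle €15.90: everything else → 6.25% → €0.99
Dry cleaning (3 garments) €42.13: labor services → 0% → €0.00
Office chair €485.78: household furniture → 8.75% → €42.51
Photo printing (20 prints) €14.99: labor services → 0% → €0.00
Total tax = €1.70 + €0.99 + €42.51 = €45.20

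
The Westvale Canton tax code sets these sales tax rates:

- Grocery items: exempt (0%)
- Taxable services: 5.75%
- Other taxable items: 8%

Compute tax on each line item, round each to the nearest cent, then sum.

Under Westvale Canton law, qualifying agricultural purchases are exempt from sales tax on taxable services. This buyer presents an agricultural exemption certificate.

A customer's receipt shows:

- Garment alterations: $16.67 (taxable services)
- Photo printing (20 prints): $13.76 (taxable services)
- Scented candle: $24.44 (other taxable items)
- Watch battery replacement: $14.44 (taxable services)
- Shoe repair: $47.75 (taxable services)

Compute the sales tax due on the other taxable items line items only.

$1.96

Scented candle $24.44: other taxable items → 8% → $1.96
Tax on other taxable items = $1.96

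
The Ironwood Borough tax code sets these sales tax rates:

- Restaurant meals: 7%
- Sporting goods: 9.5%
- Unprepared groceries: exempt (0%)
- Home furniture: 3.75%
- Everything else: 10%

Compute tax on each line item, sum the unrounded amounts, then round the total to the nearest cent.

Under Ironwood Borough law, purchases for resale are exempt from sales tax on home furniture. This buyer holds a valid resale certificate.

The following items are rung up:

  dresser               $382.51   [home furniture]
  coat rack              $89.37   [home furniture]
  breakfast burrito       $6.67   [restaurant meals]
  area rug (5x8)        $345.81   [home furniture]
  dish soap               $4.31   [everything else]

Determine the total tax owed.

$0.90

Dresser $382.51: home furniture, buyer-exempt → 0% → $0.00
Coat rack $89.37: home furniture, buyer-exempt → 0% → $0.00
Breakfast burrito $6.67: restaurant meals → 7% → $0.4669
Area rug (5x8) $345.81: home furniture, buyer-exempt → 0% → $0.00
Dish soap $4.31: everything else → 10% → $0.431
Unrounded tax sum = $0.8979 → $0.90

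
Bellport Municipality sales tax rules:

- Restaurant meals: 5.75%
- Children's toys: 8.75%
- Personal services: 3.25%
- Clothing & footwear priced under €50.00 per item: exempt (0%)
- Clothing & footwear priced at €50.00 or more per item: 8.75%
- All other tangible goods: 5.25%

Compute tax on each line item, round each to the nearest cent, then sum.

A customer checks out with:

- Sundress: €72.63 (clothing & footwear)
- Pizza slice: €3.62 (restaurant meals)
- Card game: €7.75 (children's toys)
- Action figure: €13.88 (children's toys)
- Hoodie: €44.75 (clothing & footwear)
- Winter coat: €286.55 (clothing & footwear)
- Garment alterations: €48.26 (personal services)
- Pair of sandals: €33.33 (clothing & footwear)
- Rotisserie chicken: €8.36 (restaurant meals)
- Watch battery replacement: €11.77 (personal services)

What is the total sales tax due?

€35.96

Sundress €72.63: clothing & footwear, €50.00 or more → 8.75% → €6.36
Pizza slice €3.62: restaurant meals → 5.75% → €0.21
Card game €7.75: children's toys → 8.75% → €0.68
Action figure €13.88: children's toys → 8.75% → €1.21
Hoodie €44.75: clothing & footwear, under €50.00 → 0% → €0.00
Winter coat €286.55: clothing & footwear, €50.00 or more → 8.75% → €25.07
Garment alterations €48.26: personal services → 3.25% → €1.57
Pair of sandals €33.33: clothing & footwear, under €50.00 → 0% → €0.00
Rotisserie chicken €8.36: restaurant meals → 5.75% → €0.48
Watch battery replacement €11.77: personal services → 3.25% → €0.38
Total tax = €6.36 + €0.21 + €0.68 + €1.21 + €25.07 + €1.57 + €0.48 + €0.38 = €35.96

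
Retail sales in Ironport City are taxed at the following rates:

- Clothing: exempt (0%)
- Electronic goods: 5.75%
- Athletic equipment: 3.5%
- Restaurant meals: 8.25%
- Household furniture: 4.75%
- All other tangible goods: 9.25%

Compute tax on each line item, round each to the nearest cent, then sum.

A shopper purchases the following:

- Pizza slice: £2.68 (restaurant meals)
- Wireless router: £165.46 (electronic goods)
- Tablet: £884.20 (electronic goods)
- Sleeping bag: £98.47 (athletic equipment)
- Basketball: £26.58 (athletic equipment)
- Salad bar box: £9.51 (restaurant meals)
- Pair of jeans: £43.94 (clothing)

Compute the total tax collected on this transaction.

£65.73

Pizza slice £2.68: restaurant meals → 8.25% → £0.22
Wireless router £165.46: electronic goods → 5.75% → £9.51
Tablet £884.20: electronic goods → 5.75% → £50.84
Sleeping bag £98.47: athletic equipment → 3.5% → £3.45
Basketball £26.58: athletic equipment → 3.5% → £0.93
Salad bar box £9.51: restaurant meals → 8.25% → £0.78
Pair of jeans £43.94: clothing → 0% → £0.00
Total tax = £0.22 + £9.51 + £50.84 + £3.45 + £0.93 + £0.78 = £65.73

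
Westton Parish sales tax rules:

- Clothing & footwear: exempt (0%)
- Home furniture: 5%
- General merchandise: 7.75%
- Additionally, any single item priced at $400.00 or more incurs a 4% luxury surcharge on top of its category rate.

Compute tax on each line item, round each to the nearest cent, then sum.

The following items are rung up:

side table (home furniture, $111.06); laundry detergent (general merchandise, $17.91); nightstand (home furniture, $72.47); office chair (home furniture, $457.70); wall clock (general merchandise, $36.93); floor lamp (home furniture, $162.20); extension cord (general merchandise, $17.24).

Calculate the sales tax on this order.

Side table $111.06: home furniture → 5% → $5.55
Laundry detergent $17.91: general merchandise → 7.75% → $1.39
Nightstand $72.47: home furniture → 5% → $3.62
Office chair $457.70: home furniture → 5% + 4% surcharge = 9% → $41.19
Wall clock $36.93: general merchandise → 7.75% → $2.86
Floor lamp $162.20: home furniture → 5% → $8.11
Extension cord $17.24: general merchandise → 7.75% → $1.34
Total tax = $5.55 + $1.39 + $3.62 + $41.19 + $2.86 + $8.11 + $1.34 = $64.06

$64.06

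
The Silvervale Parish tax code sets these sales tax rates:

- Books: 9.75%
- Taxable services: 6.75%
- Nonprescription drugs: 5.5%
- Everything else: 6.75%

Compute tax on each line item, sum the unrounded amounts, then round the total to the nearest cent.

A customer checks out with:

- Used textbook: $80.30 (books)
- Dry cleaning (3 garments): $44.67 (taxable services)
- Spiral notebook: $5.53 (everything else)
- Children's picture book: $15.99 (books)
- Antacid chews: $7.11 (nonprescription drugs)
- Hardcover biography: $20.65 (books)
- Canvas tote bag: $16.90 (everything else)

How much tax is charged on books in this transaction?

Used textbook $80.30: books → 9.75% → $7.82925
Children's picture book $15.99: books → 9.75% → $1.559025
Hardcover biography $20.65: books → 9.75% → $2.013375
Tax on books: unrounded sum = $11.40165 → $11.40

$11.40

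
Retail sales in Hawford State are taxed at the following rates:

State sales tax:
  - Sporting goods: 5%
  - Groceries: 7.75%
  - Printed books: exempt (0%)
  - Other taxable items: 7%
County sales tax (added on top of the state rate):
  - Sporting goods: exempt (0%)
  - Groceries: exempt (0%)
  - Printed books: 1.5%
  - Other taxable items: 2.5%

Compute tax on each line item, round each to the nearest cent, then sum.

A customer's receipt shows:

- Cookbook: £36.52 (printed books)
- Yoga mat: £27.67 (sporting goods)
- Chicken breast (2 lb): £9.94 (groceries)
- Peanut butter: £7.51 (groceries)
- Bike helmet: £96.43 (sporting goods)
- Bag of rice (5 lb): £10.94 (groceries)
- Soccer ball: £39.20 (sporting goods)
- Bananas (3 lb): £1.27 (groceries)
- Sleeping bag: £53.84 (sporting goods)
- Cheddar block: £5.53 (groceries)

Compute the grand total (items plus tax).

Cookbook £36.52: printed books → 0% + 1.5% county = 1.5% → £0.55
Yoga mat £27.67: sporting goods → 5% + 0% county = 5% → £1.38
Chicken breast (2 lb) £9.94: groceries → 7.75% + 0% county = 7.75% → £0.77
Peanut butter £7.51: groceries → 7.75% + 0% county = 7.75% → £0.58
Bike helmet £96.43: sporting goods → 5% + 0% county = 5% → £4.82
Bag of rice (5 lb) £10.94: groceries → 7.75% + 0% county = 7.75% → £0.85
Soccer ball £39.20: sporting goods → 5% + 0% county = 5% → £1.96
Bananas (3 lb) £1.27: groceries → 7.75% + 0% county = 7.75% → £0.10
Sleeping bag £53.84: sporting goods → 5% + 0% county = 5% → £2.69
Cheddar block £5.53: groceries → 7.75% + 0% county = 7.75% → £0.43
Subtotal = £288.85; tax = £14.13; total due = £302.98

£302.98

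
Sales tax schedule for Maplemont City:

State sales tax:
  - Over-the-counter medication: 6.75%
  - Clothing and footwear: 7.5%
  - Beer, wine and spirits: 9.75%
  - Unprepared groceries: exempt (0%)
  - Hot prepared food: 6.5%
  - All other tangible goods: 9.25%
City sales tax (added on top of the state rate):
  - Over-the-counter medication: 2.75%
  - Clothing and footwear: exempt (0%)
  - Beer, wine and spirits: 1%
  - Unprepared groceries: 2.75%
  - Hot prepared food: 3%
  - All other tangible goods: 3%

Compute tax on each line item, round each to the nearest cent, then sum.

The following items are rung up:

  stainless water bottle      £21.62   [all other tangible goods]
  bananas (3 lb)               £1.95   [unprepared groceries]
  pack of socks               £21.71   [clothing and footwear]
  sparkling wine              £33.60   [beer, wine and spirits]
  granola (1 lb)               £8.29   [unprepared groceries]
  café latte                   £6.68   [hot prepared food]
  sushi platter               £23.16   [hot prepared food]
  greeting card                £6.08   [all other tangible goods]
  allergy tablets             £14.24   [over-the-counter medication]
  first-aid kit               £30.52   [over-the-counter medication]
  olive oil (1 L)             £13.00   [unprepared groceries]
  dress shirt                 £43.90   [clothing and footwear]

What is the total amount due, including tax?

Stainless water bottle £21.62: all other tangible goods → 9.25% + 3% city = 12.25% → £2.65
Bananas (3 lb) £1.95: unprepared groceries → 0% + 2.75% city = 2.75% → £0.05
Pack of socks £21.71: clothing and footwear → 7.5% + 0% city = 7.5% → £1.63
Sparkling wine £33.60: beer, wine and spirits → 9.75% + 1% city = 10.75% → £3.61
Granola (1 lb) £8.29: unprepared groceries → 0% + 2.75% city = 2.75% → £0.23
Café latte £6.68: hot prepared food → 6.5% + 3% city = 9.5% → £0.63
Sushi platter £23.16: hot prepared food → 6.5% + 3% city = 9.5% → £2.20
Greeting card £6.08: all other tangible goods → 9.25% + 3% city = 12.25% → £0.74
Allergy tablets £14.24: over-the-counter medication → 6.75% + 2.75% city = 9.5% → £1.35
First-aid kit £30.52: over-the-counter medication → 6.75% + 2.75% city = 9.5% → £2.90
Olive oil (1 L) £13.00: unprepared groceries → 0% + 2.75% city = 2.75% → £0.36
Dress shirt £43.90: clothing and footwear → 7.5% + 0% city = 7.5% → £3.29
Subtotal = £224.75; tax = £19.64; total due = £244.39

£244.39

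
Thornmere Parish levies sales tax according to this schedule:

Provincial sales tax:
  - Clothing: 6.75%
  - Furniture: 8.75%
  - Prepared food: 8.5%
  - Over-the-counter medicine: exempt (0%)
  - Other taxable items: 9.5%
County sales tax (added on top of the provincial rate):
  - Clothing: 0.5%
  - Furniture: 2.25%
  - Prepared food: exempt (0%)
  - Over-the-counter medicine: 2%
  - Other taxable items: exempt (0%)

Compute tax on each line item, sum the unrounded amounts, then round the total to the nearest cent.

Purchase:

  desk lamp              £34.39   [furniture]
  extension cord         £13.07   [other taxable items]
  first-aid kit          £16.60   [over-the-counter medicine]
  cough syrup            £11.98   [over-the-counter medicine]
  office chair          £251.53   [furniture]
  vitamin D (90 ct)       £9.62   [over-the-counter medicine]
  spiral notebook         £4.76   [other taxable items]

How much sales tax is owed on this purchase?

£33.91

Desk lamp £34.39: furniture → 8.75% + 2.25% county = 11% → £3.7829
Extension cord £13.07: other taxable items → 9.5% + 0% county = 9.5% → £1.24165
First-aid kit £16.60: over-the-counter medicine → 0% + 2% county = 2% → £0.332
Cough syrup £11.98: over-the-counter medicine → 0% + 2% county = 2% → £0.2396
Office chair £251.53: furniture → 8.75% + 2.25% county = 11% → £27.6683
Vitamin D (90 ct) £9.62: over-the-counter medicine → 0% + 2% county = 2% → £0.1924
Spiral notebook £4.76: other taxable items → 9.5% + 0% county = 9.5% → £0.4522
Unrounded tax sum = £33.90905 → £33.91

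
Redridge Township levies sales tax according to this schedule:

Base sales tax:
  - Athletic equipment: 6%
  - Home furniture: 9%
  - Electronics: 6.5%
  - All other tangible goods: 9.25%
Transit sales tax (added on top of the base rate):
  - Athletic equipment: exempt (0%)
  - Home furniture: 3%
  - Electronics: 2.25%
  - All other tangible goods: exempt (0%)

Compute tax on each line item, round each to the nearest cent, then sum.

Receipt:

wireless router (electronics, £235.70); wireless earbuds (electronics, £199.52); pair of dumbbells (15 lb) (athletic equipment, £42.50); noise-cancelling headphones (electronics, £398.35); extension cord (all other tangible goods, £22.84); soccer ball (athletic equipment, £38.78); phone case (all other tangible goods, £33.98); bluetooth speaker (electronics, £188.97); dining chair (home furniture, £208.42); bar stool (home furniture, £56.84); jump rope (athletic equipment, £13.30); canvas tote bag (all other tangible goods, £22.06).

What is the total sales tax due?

Wireless router £235.70: electronics → 6.5% + 2.25% transit = 8.75% → £20.62
Wireless earbuds £199.52: electronics → 6.5% + 2.25% transit = 8.75% → £17.46
Pair of dumbbells (15 lb) £42.50: athletic equipment → 6% + 0% transit = 6% → £2.55
Noise-cancelling headphones £398.35: electronics → 6.5% + 2.25% transit = 8.75% → £34.86
Extension cord £22.84: all other tangible goods → 9.25% + 0% transit = 9.25% → £2.11
Soccer ball £38.78: athletic equipment → 6% + 0% transit = 6% → £2.33
Phone case £33.98: all other tangible goods → 9.25% + 0% transit = 9.25% → £3.14
Bluetooth speaker £188.97: electronics → 6.5% + 2.25% transit = 8.75% → £16.53
Dining chair £208.42: home furniture → 9% + 3% transit = 12% → £25.01
Bar stool £56.84: home furniture → 9% + 3% transit = 12% → £6.82
Jump rope £13.30: athletic equipment → 6% + 0% transit = 6% → £0.80
Canvas tote bag £22.06: all other tangible goods → 9.25% + 0% transit = 9.25% → £2.04
Total tax = £20.62 + £17.46 + £2.55 + £34.86 + £2.11 + £2.33 + £3.14 + £16.53 + £25.01 + £6.82 + £0.80 + £2.04 = £134.27

£134.27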